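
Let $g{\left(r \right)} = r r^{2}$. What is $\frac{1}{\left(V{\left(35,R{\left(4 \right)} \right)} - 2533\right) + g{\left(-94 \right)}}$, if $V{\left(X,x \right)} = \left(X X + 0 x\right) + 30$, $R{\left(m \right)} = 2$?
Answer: $- \frac{1}{831862} \approx -1.2021 \cdot 10^{-6}$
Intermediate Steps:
$V{\left(X,x \right)} = 30 + X^{2}$ ($V{\left(X,x \right)} = \left(X^{2} + 0\right) + 30 = X^{2} + 30 = 30 + X^{2}$)
$g{\left(r \right)} = r^{3}$
$\frac{1}{\left(V{\left(35,R{\left(4 \right)} \right)} - 2533\right) + g{\left(-94 \right)}} = \frac{1}{\left(\left(30 + 35^{2}\right) - 2533\right) + \left(-94\right)^{3}} = \frac{1}{\left(\left(30 + 1225\right) - 2533\right) - 830584} = \frac{1}{\left(1255 - 2533\right) - 830584} = \frac{1}{-1278 - 830584} = \frac{1}{-831862} = - \frac{1}{831862}$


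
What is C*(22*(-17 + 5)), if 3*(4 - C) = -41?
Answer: -4664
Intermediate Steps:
C = 53/3 (C = 4 - ⅓*(-41) = 4 + 41/3 = 53/3 ≈ 17.667)
C*(22*(-17 + 5)) = 53*(22*(-17 + 5))/3 = 53*(22*(-12))/3 = (53/3)*(-264) = -4664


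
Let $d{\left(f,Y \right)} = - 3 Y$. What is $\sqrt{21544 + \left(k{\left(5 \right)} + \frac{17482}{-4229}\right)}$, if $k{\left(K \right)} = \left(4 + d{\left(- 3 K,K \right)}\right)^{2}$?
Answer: $\frac{\sqrt{387392482887}}{4229} \approx 147.18$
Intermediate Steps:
$k{\left(K \right)} = \left(4 - 3 K\right)^{2}$
$\sqrt{21544 + \left(k{\left(5 \right)} + \frac{17482}{-4229}\right)} = \sqrt{21544 + \left(\left(-4 + 3 \cdot 5\right)^{2} + \frac{17482}{-4229}\right)} = \sqrt{21544 + \left(\left(-4 + 15\right)^{2} + 17482 \left(- \frac{1}{4229}\right)\right)} = \sqrt{21544 - \left(\frac{17482}{4229} - 11^{2}\right)} = \sqrt{21544 + \left(121 - \frac{17482}{4229}\right)} = \sqrt{21544 + \frac{494227}{4229}} = \sqrt{\frac{91603803}{4229}} = \frac{\sqrt{387392482887}}{4229}$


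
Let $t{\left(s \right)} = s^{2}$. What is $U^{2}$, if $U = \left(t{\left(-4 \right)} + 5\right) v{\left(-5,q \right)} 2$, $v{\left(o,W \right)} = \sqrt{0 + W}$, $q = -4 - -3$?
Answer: $-1764$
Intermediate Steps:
$q = -1$ ($q = -4 + 3 = -1$)
$v{\left(o,W \right)} = \sqrt{W}$
$U = 42 i$ ($U = \left(\left(-4\right)^{2} + 5\right) \sqrt{-1} \cdot 2 = \left(16 + 5\right) i 2 = 21 i 2 = 42 i \approx 42.0 i$)
$U^{2} = \left(42 i\right)^{2} = -1764$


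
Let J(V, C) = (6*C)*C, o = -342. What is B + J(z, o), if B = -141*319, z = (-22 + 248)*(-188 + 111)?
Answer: 656805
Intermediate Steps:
z = -17402 (z = 226*(-77) = -17402)
J(V, C) = 6*C²
B = -44979
B + J(z, o) = -44979 + 6*(-342)² = -44979 + 6*116964 = -44979 + 701784 = 656805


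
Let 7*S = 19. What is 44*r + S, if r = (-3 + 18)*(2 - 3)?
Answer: -4601/7 ≈ -657.29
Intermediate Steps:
S = 19/7 (S = (1/7)*19 = 19/7 ≈ 2.7143)
r = -15 (r = 15*(-1) = -15)
44*r + S = 44*(-15) + 19/7 = -660 + 19/7 = -4601/7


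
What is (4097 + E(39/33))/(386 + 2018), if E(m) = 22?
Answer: 4119/2404 ≈ 1.7134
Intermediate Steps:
(4097 + E(39/33))/(386 + 2018) = (4097 + 22)/(386 + 2018) = 4119/2404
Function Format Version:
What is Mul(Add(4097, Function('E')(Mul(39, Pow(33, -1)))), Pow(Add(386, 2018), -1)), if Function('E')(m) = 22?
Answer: Rational(4119, 2404) ≈ 1.7134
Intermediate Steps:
Mul(Add(4097, Function('E')(Mul(39, Pow(33, -1)))), Pow(Add(386, 2018), -1)) = Mul(Add(4097, 22), Pow(Add(386, 2018), -1)) = Mul(4119, Pow(2404, -1)) = Mul(4119, Rational(1, 2404)) = Rational(4119, 2404)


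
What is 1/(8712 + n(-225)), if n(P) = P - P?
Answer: 1/8712 ≈ 0.00011478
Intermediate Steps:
n(P) = 0
1/(8712 + n(-225)) = 1/(8712 + 0) = 1/8712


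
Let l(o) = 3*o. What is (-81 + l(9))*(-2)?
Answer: 108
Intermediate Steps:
(-81 + l(9))*(-2) = (-81 + 3*9)*(-2) = (-81 + 27)*(-2) = -54*(-2) = 108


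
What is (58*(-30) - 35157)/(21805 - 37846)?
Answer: 12299/5347 ≈ 2.3002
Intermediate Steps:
(58*(-30) - 35157)/(21805 - 37846) = (-1740 - 35157)/(-16041) = -36897*(-1/16041) = 12299/5347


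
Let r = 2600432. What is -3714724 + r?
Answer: -1114292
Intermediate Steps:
-3714724 + r = -3714724 + 2600432 = -1114292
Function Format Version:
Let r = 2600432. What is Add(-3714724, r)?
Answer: -1114292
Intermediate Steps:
Add(-3714724, r) = Add(-3714724, 2600432) = -1114292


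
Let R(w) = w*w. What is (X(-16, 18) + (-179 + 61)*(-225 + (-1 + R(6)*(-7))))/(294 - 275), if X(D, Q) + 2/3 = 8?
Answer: 169234/57 ≈ 2969.0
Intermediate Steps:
R(w) = w²
X(D, Q) = 22/3 (X(D, Q) = -⅔ + 8 = 22/3)
(X(-16, 18) + (-179 + 61)*(-225 + (-1 + R(6)*(-7))))/(294 - 275) = (22/3 + (-179 + 61)*(-225 + (-1 + 6²*(-7))))/(294 - 275) = (22/3 - 118*(-225 + (-1 + 36*(-7))))/19 = (22/3 - 118*(-225 + (-1 - 252)))*(1/19) = (22/3 - 118*(-225 - 253))*(1/19) = (22/3 - 118*(-478))*(1/19) = (22/3 + 56404)*(1/19) = (169234/3)*(1/19) = 169234/57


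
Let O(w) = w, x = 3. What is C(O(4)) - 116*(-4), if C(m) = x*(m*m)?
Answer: 512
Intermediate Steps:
C(m) = 3*m² (C(m) = 3*(m*m) = 3*m²)
C(O(4)) - 116*(-4) = 3*4² - 116*(-4) = 3*16 + 464 = 48 + 464 = 512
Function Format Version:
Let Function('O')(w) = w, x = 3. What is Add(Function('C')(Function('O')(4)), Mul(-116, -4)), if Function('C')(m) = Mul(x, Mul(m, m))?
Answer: 512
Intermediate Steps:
Function('C')(m) = Mul(3, Pow(m, 2)) (Function('C')(m) = Mul(3, Mul(m, m)) = Mul(3, Pow(m, 2)))
Add(Function('C')(Function('O')(4)), Mul(-116, -4)) = Add(Mul(3, Pow(4, 2)), Mul(-116, -4)) = Add(Mul(3, 16), 464) = Add(48, 464) = 512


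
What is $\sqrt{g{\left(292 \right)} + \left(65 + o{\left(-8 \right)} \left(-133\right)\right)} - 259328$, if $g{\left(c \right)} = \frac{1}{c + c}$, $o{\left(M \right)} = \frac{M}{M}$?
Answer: $-259328 + \frac{i \sqrt{5797806}}{292} \approx -2.5933 \cdot 10^{5} + 8.2461 i$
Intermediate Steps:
$o{\left(M \right)} = 1$
$g{\left(c \right)} = \frac{1}{2 c}$
$\sqrt{g{\left(292 \right)} + \left(65 + o{\left(-8 \right)} \left(-133\right)\right)} - 259328 = \sqrt{\frac{1}{2 \cdot 292} + \left(65 + 1 \left(-133\right)\right)} - 259328 = \sqrt{\frac{1}{2} \cdot \frac{1}{292} + \left(65 - 133\right)} - 259328 = \sqrt{\frac{1}{584} - 68} - 259328 = \sqrt{- \frac{39711}{584}} - 259328 = \frac{i \sqrt{5797806}}{292} - 259328 = -259328 + \frac{i \sqrt{5797806}}{292}$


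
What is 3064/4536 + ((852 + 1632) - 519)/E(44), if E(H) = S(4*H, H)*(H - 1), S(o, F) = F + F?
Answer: 2563427/2145528 ≈ 1.1948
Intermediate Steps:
S(o, F) = 2*F
E(H) = 2*H*(-1 + H) (E(H) = (2*H)*(H - 1) = (2*H)*(-1 + H) = 2*H*(-1 + H))
3064/4536 + ((852 + 1632) - 519)/E(44) = 3064/4536 + ((852 + 1632) - 519)/((2*44*(-1 + 44))) = 3064*(1/4536) + (2484 - 519)/((2*44*43)) = 383/567 + 1965/3784 = 2563427/2145528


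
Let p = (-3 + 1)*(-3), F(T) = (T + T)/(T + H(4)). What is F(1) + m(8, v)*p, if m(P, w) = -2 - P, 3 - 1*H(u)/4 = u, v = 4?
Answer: -182/3 ≈ -60.667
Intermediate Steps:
H(u) = 12 - 4*u
F(T) = 2*T/(-4 + T) (F(T) = (T + T)/(T + (12 - 4*4)) = (2*T)/(T + (12 - 16)) = (2*T)/(T - 4) = (2*T)/(-4 + T) = 2*T/(-4 + T))
p = 6 (p = -2*(-3) = 6)
F(1) + m(8, v)*p = 2*1/(-4 + 1) + (-2 - 1*8)*6 = 2*1/(-3) + (-2 - 8)*6 = 2*1*(-⅓) - 10*6 = -⅔ - 60 = -182/3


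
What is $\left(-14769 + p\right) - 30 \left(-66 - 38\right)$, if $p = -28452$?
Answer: $-40101$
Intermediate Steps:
$\left(-14769 + p\right) - 30 \left(-66 - 38\right) = \left(-14769 - 28452\right) - 30 \left(-66 - 38\right) = -43221 - -3120 = -43221 + 3120 = -40101$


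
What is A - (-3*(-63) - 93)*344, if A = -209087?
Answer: -242111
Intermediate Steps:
A - (-3*(-63) - 93)*344 = -209087 - (-3*(-63) - 93)*344 = -209087 - (189 - 93)*344 = -209087 - 96*344 = -209087 - 1*33024 = -209087 - 33024 = -242111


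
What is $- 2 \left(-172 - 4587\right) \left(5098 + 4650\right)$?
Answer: $92781464$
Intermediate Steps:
$- 2 \left(-172 - 4587\right) \left(5098 + 4650\right) = - 2 \left(\left(-4759\right) 9748\right) = \left(-2\right) \left(-46390732\right) = 92781464$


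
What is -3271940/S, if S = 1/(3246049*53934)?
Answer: -572826410593946040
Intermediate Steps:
S = 1/175072406766 (S = (1/3246049)*(1/53934) = 1/175072406766 ≈ 5.7119e-12)
-3271940/S = -3271940/1/175072406766 = -3271940*175072406766 = -572826410593946040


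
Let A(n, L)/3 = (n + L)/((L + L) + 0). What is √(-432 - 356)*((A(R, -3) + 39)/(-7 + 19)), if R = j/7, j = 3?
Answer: 47*I*√197/7 ≈ 94.24*I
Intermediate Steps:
R = 3/7 ≈ 0.42857
A(n, L) = 3*(L + n)/(2*L) (A(n, L) = 3*((n + L)/((L + L) + 0)) = 3*((L + n)/(2*L + 0)) = 3*((L + n)/((2*L))) = 3*((L + n)*(1/(2*L))) = 3*((L + n)/(2*L)) = 3*(L + n)/(2*L))
√(-432 - 356)*((A(R, -3) + 39)/(-7 + 19)) = √(-432 - 356)*(((3/2)*(-3 + 3/7)/(-3) + 39)/(-7 + 19)) = √(-788)*(((3/2)*(-⅓)*(-18/7) + 39)/12) = (2*I*√197)*((9/7 + 39)*(1/12)) = (2*I*√197)*((282/7)*(1/12)) = (2*I*√197)*(47/14) = 47*I*√197/7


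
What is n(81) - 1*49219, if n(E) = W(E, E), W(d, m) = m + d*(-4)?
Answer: -49462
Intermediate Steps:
W(d, m) = m - 4*d
n(E) = -3*E (n(E) = E - 4*E = -3*E)
n(81) - 1*49219 = -3*81 - 1*49219 = -243 - 49219 = -49462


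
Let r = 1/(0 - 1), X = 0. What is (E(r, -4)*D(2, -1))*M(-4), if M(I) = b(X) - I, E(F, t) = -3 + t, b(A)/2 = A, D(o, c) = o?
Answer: -56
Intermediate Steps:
b(A) = 2*A
r = -1 (r = 1/(-1) = -1)
M(I) = -I (M(I) = 2*0 - I = 0 - I = -I)
(E(r, -4)*D(2, -1))*M(-4) = ((-3 - 4)*2)*(-1*(-4)) = -7*2*4 = -14*4 = -56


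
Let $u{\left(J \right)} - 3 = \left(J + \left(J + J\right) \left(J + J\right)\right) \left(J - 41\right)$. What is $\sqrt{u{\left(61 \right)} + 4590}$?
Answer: $\sqrt{303493} \approx 550.9$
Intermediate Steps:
$u{\left(J \right)} = 3 + \left(-41 + J\right) \left(J + 4 J^{2}\right)$ ($u{\left(J \right)} = 3 + \left(J + \left(J + J\right) \left(J + J\right)\right) \left(J - 41\right) = 3 + \left(J + 2 J 2 J\right) \left(-41 + J\right) = 3 + \left(J + 4 J^{2}\right) \left(-41 + J\right) = 3 + \left(-41 + J\right) \left(J + 4 J^{2}\right)$)
$\sqrt{u{\left(61 \right)} + 4590} = \sqrt{\left(3 - 163 \cdot 61^{2} - 2501 + 4 \cdot 61^{3}\right) + 4590} = \sqrt{\left(3 - 606523 - 2501 + 4 \cdot 226981\right) + 4590} = \sqrt{\left(3 - 606523 - 2501 + 907924\right) + 4590} = \sqrt{298903 + 4590} = \sqrt{303493}$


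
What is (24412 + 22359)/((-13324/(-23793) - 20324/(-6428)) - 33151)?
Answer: -1788305601621/1267397817100 ≈ -1.4110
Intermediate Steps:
(24412 + 22359)/((-13324/(-23793) - 20324/(-6428)) - 33151) = 46771/((-13324*(-1/23793) - 20324*(-1/6428)) - 33151) = 46771/((13324/23793 + 5081/1607) - 33151) = 46771/(142303901/38235351 - 33151) = 46771/(-1267397817100/38235351) = 46771*(-38235351/1267397817100) = -1788305601621/1267397817100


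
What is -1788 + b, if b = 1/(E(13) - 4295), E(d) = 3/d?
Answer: -99827629/55832 ≈ -1788.0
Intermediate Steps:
b = -13/55832 (b = 1/(3/13 - 4295) = 1/(-55832/13) = -13/55832 ≈ -0.00023284)
-1788 + b = -1788 - 13/55832 = -99827629/55832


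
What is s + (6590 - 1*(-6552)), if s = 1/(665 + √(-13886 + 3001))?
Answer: 170136351/12946 - I*√10885/453110 ≈ 13142.0 - 0.00023026*I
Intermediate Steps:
s = 1/(665 + I*√10885) (s = 1/(665 + √(-10885)) = 1/(665 + I*√10885) ≈ 0.0014676 - 0.00023026*I)
s + (6590 - 1*(-6552)) = (19/12946 - I*√10885/453110) + (6590 - 1*(-6552)) = (19/12946 - I*√10885/453110) + (6590 + 6552) = (19/12946 - I*√10885/453110) + 13142 = 170136351/12946 - I*√10885/453110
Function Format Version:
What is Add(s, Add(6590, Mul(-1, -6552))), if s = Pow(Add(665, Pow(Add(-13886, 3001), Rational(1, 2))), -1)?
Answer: Add(Rational(170136351, 12946), Mul(Rational(-1, 453110), I, Pow(10885, Rational(1, 2)))) ≈ Add(13142., Mul(-0.00023026, I))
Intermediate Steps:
s = Pow(Add(665, Mul(I, Pow(10885, Rational(1, 2)))), -1) (s = Pow(Add(665, Pow(-10885, Rational(1, 2))), -1) = Pow(Add(665, Mul(I, Pow(10885, Rational(1, 2)))), -1) ≈ Add(0.0014676, Mul(-0.00023026, I)))
Add(s, Add(6590, Mul(-1, -6552))) = Add(Add(Rational(19, 12946), Mul(Rational(-1, 453110), I, Pow(10885, Rational(1, 2)))), Add(6590, Mul(-1, -6552))) = Add(Add(Rational(19, 12946), Mul(Rational(-1, 453110), I, Pow(10885, Rational(1, 2)))), Add(6590, 6552)) = Add(Add(Rational(19, 12946), Mul(Rational(-1, 453110), I, Pow(10885, Rational(1, 2)))), 13142) = Add(Rational(170136351, 12946), Mul(Rational(-1, 453110), I, Pow(10885, Rational(1, 2))))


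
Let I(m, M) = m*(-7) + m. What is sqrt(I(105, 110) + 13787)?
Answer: sqrt(13157) ≈ 114.70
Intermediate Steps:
I(m, M) = -6*m (I(m, M) = -7*m + m = -6*m)
sqrt(I(105, 110) + 13787) = sqrt(-6*105 + 13787) = sqrt(-630 + 13787) = sqrt(13157)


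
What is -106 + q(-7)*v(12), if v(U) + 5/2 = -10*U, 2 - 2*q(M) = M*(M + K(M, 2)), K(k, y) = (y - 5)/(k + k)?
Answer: 21447/8 ≈ 2680.9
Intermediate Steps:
K(k, y) = (-5 + y)/(2*k) (K(k, y) = (-5 + y)/((2*k)) = (-5 + y)*(1/(2*k)) = (-5 + y)/(2*k))
q(M) = 1 - M*(M - 3/(2*M))/2 (q(M) = 1 - M*(M + (-5 + 2)/(2*M))/2 = 1 - M*(M + (1/2)*(-3)/M)/2 = 1 - M*(M - 3/(2*M))/2)
v(U) = -5/2 - 10*U
-106 + q(-7)*v(12) = -106 + (7/4 - 1/2*(-7)**2)*(-5/2 - 10*12) = -106 + (7/4 - 1/2*49)*(-5/2 - 120) = -106 + (7/4 - 49/2)*(-245/2) = -106 - 91/4*(-245/2) = -106 + 22295/8 = 21447/8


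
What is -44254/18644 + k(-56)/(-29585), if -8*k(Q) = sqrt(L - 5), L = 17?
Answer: -22127/9322 + sqrt(3)/118340 ≈ -2.3736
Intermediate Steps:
k(Q) = -sqrt(3)/4 (k(Q) = -sqrt(17 - 5)/8 = -sqrt(3)/4)
-44254/18644 + k(-56)/(-29585) = -44254/18644 - sqrt(3)/4/(-29585) = -44254*1/18644 - sqrt(3)/4*(-1/29585) = -22127/9322 + sqrt(3)/118340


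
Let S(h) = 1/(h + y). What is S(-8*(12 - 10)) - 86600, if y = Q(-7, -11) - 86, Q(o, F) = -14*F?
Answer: -4503199/52 ≈ -86600.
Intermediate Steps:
y = 68 (y = -14*(-11) - 86 = 154 - 86 = 68)
S(h) = 1/(68 + h) (S(h) = 1/(h + 68) = 1/(68 + h))
S(-8*(12 - 10)) - 86600 = 1/(68 - 8*(12 - 10)) - 86600 = 1/(68 - 8*2) - 86600 = 1/(68 - 16) - 86600 = 1/52 - 86600 = -4503199/52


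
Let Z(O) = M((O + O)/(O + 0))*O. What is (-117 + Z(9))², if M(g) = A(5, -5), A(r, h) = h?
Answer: 26244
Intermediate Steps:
M(g) = -5
Z(O) = -5*O
(-117 + Z(9))² = (-117 - 5*9)² = (-117 - 45)² = (-162)² = 26244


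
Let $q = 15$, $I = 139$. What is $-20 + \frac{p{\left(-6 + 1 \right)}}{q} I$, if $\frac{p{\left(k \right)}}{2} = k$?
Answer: $- \frac{338}{3} \approx -112.67$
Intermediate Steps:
$p{\left(k \right)} = 2 k$
$-20 + \frac{p{\left(-6 + 1 \right)}}{q} I = -20 + \frac{2 \left(-6 + 1\right)}{15} \cdot 139 = -20 + 2 \left(-5\right) \frac{1}{15} \cdot 139 = -20 + \left(-10\right) \frac{1}{15} \cdot 139 = -20 - \frac{278}{3} = - \frac{338}{3}$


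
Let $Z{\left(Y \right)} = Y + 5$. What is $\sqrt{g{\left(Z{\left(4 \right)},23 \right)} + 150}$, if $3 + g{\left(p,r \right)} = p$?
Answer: $2 \sqrt{39} \approx 12.49$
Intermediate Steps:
$Z{\left(Y \right)} = 5 + Y$
$g{\left(p,r \right)} = -3 + p$
$\sqrt{g{\left(Z{\left(4 \right)},23 \right)} + 150} = \sqrt{\left(-3 + \left(5 + 4\right)\right) + 150} = \sqrt{\left(-3 + 9\right) + 150} = \sqrt{6 + 150} = \sqrt{156} = 2 \sqrt{39}$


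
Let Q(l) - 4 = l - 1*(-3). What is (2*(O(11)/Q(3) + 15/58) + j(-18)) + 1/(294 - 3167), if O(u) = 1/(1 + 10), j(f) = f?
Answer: -80031883/4582435 ≈ -17.465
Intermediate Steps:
O(u) = 1/11
Q(l) = 7 + l (Q(l) = 4 + (l - 1*(-3)) = 4 + (l + 3) = 4 + (3 + l) = 7 + l)
(2*(O(11)/Q(3) + 15/58) + j(-18)) + 1/(294 - 3167) = (2*(1/(11*(7 + 3)) + 15/58) - 18) + 1/(294 - 3167) = (2*((1/11)/10 + 15*(1/58)) - 18) + 1/(-2873) = (2*((1/11)*(⅒) + 15/58) - 18) - 1/2873 = (2*(1/110 + 15/58) - 18) - 1/2873 = (2*(427/1595) - 18) - 1/2873 = (854/1595 - 18) - 1/2873 = -27856/1595 - 1/2873 = -80031883/4582435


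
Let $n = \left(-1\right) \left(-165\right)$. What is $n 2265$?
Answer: $373725$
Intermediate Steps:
$n = 165$
$n 2265 = 165 \cdot 2265 = 373725$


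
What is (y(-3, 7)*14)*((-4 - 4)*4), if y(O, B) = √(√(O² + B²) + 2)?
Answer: -448*√(2 + √58) ≈ -1389.2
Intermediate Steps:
y(O, B) = √(2 + √(B² + O²)) (y(O, B) = √(√(B² + O²) + 2) = √(2 + √(B² + O²)))
(y(-3, 7)*14)*((-4 - 4)*4) = (√(2 + √(7² + (-3)²))*14)*((-4 - 4)*4) = (√(2 + √(49 + 9))*14)*(-8*4) = (√(2 + √58)*14)*(-32) = (14*√(2 + √58))*(-32) = -448*√(2 + √58)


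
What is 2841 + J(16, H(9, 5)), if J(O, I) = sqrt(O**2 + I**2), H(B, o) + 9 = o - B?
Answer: 2841 + 5*sqrt(17) ≈ 2861.6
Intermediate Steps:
H(B, o) = -9 + o - B (H(B, o) = -9 + (o - B) = -9 + o - B)
J(O, I) = sqrt(I**2 + O**2)
2841 + J(16, H(9, 5)) = 2841 + sqrt((-9 + 5 - 1*9)**2 + 16**2) = 2841 + sqrt((-9 + 5 - 9)**2 + 256) = 2841 + sqrt((-13)**2 + 256) = 2841 + sqrt(169 + 256) = 2841 + sqrt(425) = 2841 + 5*sqrt(17)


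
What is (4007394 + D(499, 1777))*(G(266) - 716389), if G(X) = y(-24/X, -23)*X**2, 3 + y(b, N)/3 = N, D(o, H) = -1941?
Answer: -24975429401721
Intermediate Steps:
y(b, N) = -9 + 3*N
G(X) = -78*X**2 (G(X) = (-9 + 3*(-23))*X**2 = (-9 - 69)*X**2 = -78*X**2)
(4007394 + D(499, 1777))*(G(266) - 716389) = (4007394 - 1941)*(-78*266**2 - 716389) = 4005453*(-78*70756 - 716389) = 4005453*(-5518968 - 716389) = 4005453*(-6235357) = -24975429401721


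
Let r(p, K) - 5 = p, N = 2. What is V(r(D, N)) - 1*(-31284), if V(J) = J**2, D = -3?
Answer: 31288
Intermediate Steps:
r(p, K) = 5 + p
V(r(D, N)) - 1*(-31284) = (5 - 3)**2 - 1*(-31284) = 2**2 + 31284 = 4 + 31284 = 31288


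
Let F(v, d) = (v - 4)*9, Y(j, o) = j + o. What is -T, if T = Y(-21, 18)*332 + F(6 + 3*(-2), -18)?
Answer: 1032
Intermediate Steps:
F(v, d) = -36 + 9*v (F(v, d) = (-4 + v)*9 = -36 + 9*v)
T = -1032 (T = (-21 + 18)*332 + (-36 + 9*(6 + 3*(-2))) = -3*332 + (-36 + 9*(6 - 6)) = -996 + (-36 + 9*0) = -996 + (-36 + 0) = -996 - 36 = -1032)
-T = -1*(-1032) = 1032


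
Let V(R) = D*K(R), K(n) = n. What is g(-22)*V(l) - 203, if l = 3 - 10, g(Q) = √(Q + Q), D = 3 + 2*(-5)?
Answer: -203 + 98*I*√11 ≈ -203.0 + 325.03*I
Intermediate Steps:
D = -7 (D = 3 - 10 = -7)
g(Q) = √2*√Q (g(Q) = √(2*Q) = √2*√Q)
l = -7
V(R) = -7*R
g(-22)*V(l) - 203 = (√2*√(-22))*(-7*(-7)) - 203 = (√2*(I*√22))*49 - 203 = (2*I*√11)*49 - 203 = 98*I*√11 - 203 = -203 + 98*I*√11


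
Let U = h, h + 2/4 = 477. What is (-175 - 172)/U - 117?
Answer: -112195/953 ≈ -117.73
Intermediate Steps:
h = 953/2 (h = -½ + 477 = 953/2 ≈ 476.50)
U = 953/2 ≈ 476.50
(-175 - 172)/U - 117 = (-175 - 172)/(953/2) - 117 = -347*2/953 - 117 = -694/953 - 117 = -112195/953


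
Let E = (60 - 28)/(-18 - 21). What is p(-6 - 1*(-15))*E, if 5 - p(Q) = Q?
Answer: 128/39 ≈ 3.2821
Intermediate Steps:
p(Q) = 5 - Q
E = -32/39 (E = 32/(-39) = 32*(-1/39) = -32/39 ≈ -0.82051)
p(-6 - 1*(-15))*E = (5 - (-6 - 1*(-15)))*(-32/39) = (5 - (-6 + 15))*(-32/39) = (5 - 1*9)*(-32/39) = (5 - 9)*(-32/39) = -4*(-32/39) = 128/39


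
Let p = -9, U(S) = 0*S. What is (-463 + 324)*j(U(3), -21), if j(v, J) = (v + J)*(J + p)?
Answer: -87570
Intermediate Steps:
U(S) = 0
j(v, J) = (-9 + J)*(J + v) (j(v, J) = (v + J)*(J - 9) = (J + v)*(-9 + J) = (-9 + J)*(J + v))
(-463 + 324)*j(U(3), -21) = (-463 + 324)*((-21)² - 9*(-21) - 9*0 - 21*0) = -139*(441 + 189 + 0 + 0) = -139*630 = -87570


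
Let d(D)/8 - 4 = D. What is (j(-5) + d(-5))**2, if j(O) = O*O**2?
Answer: 17689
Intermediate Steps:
j(O) = O**3
d(D) = 32 + 8*D
(j(-5) + d(-5))**2 = ((-5)**3 + (32 + 8*(-5)))**2 = (-125 + (32 - 40))**2 = (-125 - 8)**2 = (-133)**2 = 17689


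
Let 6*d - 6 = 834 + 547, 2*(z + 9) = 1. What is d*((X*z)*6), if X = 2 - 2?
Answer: 0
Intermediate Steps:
z = -17/2 (z = -9 + (½)*1 = -9 + ½ = -17/2 ≈ -8.5000)
d = 1387/6 (d = 1 + (834 + 547)/6 = 1 + (⅙)*1381 = 1 + 1381/6 = 1387/6 ≈ 231.17)
X = 0
d*((X*z)*6) = 1387*((0*(-17/2))*6)/6 = 1387*(0*6)/6 = (1387/6)*0 = 0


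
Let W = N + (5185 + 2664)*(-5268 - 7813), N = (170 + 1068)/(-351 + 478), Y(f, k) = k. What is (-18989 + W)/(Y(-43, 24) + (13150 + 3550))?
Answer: -3260463007/530987 ≈ -6140.4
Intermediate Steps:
N = 1238/127 ≈ 9.7480
W = -13039440425/127 (W = 1238/127 + (5185 + 2664)*(-5268 - 7813) = 1238/127 + 7849*(-13081) = 1238/127 - 102672769 = -13039440425/127 ≈ -1.0267e+8)
(-18989 + W)/(Y(-43, 24) + (13150 + 3550)) = (-18989 - 13039440425/127)/(24 + (13150 + 3550)) = -13041852028/(127*(24 + 16700)) = -13041852028/127/16724 = -13041852028/127*1/16724 = -3260463007/530987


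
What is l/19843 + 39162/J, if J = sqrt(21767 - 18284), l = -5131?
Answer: -5131/19843 + 13054*sqrt(43)/129 ≈ 663.31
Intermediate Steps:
J = 9*sqrt(43) (J = sqrt(3483) = 9*sqrt(43) ≈ 59.017)
l/19843 + 39162/J = -5131/19843 + 39162/((9*sqrt(43))) = -5131*1/19843 + 39162*(sqrt(43)/387) = -5131/19843 + 13054*sqrt(43)/129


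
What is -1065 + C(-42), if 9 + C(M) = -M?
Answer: -1032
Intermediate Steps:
C(M) = -9 - M
-1065 + C(-42) = -1065 + (-9 - 1*(-42)) = -1065 + (-9 + 42) = -1065 + 33 = -1032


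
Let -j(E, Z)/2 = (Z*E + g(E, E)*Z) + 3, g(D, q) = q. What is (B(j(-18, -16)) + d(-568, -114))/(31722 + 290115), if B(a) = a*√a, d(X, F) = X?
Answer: -568/321837 - 386*I*√1158/107279 ≈ -0.0017649 - 0.12244*I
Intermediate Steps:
j(E, Z) = -6 - 4*E*Z (j(E, Z) = -2*((Z*E + E*Z) + 3) = -2*((E*Z + E*Z) + 3) = -2*(2*E*Z + 3) = -2*(3 + 2*E*Z) = -6 - 4*E*Z)
B(a) = a^(3/2)
(B(j(-18, -16)) + d(-568, -114))/(31722 + 290115) = ((-6 - 4*(-18)*(-16))^(3/2) - 568)/(31722 + 290115) = ((-6 - 1152)^(3/2) - 568)/321837 = ((-1158)^(3/2) - 568)*(1/321837) = (-1158*I*√1158 - 568)*(1/321837) = (-568 - 1158*I*√1158)*(1/321837) = -568/321837 - 386*I*√1158/107279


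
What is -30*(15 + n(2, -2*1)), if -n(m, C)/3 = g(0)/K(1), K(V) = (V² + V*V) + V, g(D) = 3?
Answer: -360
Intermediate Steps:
K(V) = V + 2*V² (K(V) = (V² + V²) + V = 2*V² + V = V + 2*V²)
n(m, C) = -3 (n(m, C) = -9/(1*(1 + 2*1)) = -9/(1*(1 + 2)) = -9/(1*3) = -9/3 = -3*1 = -3)
-30*(15 + n(2, -2*1)) = -30*(15 - 3) = -30*12 = -360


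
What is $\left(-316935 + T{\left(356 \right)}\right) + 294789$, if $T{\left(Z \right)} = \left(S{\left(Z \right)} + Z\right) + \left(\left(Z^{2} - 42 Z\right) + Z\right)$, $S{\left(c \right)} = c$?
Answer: $90706$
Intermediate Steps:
$T{\left(Z \right)} = Z^{2} - 39 Z$ ($T{\left(Z \right)} = \left(Z + Z\right) + \left(\left(Z^{2} - 42 Z\right) + Z\right) = 2 Z + \left(Z^{2} - 41 Z\right) = Z^{2} - 39 Z$)
$\left(-316935 + T{\left(356 \right)}\right) + 294789 = \left(-316935 + 356 \left(-39 + 356\right)\right) + 294789 = \left(-316935 + 356 \cdot 317\right) + 294789 = \left(-316935 + 112852\right) + 294789 = -204083 + 294789 = 90706$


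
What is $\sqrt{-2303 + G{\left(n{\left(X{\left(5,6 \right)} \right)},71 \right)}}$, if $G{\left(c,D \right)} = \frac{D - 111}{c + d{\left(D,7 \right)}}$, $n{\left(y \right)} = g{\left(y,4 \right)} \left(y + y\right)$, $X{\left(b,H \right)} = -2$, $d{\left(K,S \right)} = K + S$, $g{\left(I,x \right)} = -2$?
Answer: $\frac{i \sqrt{4259107}}{43} \approx 47.994 i$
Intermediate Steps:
$n{\left(y \right)} = - 4 y$ ($n{\left(y \right)} = - 2 \left(y + y\right) = - 2 \cdot 2 y = - 4 y$)
$G{\left(c,D \right)} = \frac{-111 + D}{7 + D + c}$ ($G{\left(c,D \right)} = \frac{D - 111}{c + \left(D + 7\right)} = \frac{D - 111}{c + \left(7 + D\right)} = \frac{-111 + D}{7 + D + c}$)
$\sqrt{-2303 + G{\left(n{\left(X{\left(5,6 \right)} \right)},71 \right)}} = \sqrt{-2303 + \frac{-111 + 71}{7 + 71 - -8}} = \sqrt{-2303 + \frac{1}{7 + 71 + 8} \left(-40\right)} = \sqrt{-2303 + \frac{1}{86} \left(-40\right)} = \sqrt{-2303 - \frac{20}{43}} = \sqrt{- \frac{99049}{43}} = \frac{i \sqrt{4259107}}{43}$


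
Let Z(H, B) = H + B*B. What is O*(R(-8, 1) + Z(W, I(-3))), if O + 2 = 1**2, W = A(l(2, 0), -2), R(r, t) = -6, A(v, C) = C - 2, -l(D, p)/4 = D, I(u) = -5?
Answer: -15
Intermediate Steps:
l(D, p) = -4*D
A(v, C) = -2 + C
W = -4 (W = -2 - 2 = -4)
Z(H, B) = H + B**2
O = -1 (O = -2 + 1**2 = -2 + 1 = -1)
O*(R(-8, 1) + Z(W, I(-3))) = -(-6 + (-4 + (-5)**2)) = -(-6 + (-4 + 25)) = -(-6 + 21) = -1*15 = -15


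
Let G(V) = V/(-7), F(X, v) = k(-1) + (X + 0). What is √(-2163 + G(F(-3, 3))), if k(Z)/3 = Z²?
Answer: I*√2163 ≈ 46.508*I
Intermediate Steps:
k(Z) = 3*Z²
F(X, v) = 3 + X (F(X, v) = 3*(-1)² + (X + 0) = 3*1 + X = 3 + X)
G(V) = -V/7 (G(V) = V*(-⅐) = -V/7)
√(-2163 + G(F(-3, 3))) = √(-2163 - (3 - 3)/7) = √(-2163 - ⅐*0) = √(-2163 + 0) = √(-2163) = I*√2163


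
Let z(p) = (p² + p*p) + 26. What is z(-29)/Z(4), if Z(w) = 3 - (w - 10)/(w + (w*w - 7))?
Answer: 22204/45 ≈ 493.42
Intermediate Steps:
Z(w) = 3 - (-10 + w)/(-7 + w + w²) (Z(w) = 3 - (-10 + w)/(w + (w² - 7)) = 3 - (-10 + w)/(w + (-7 + w²)) = 3 - (-10 + w)/(-7 + w + w²))
z(p) = 26 + 2*p² (z(p) = (p² + p²) + 26 = 2*p² + 26 = 26 + 2*p²)
z(-29)/Z(4) = (26 + 2*(-29)²)/(((-11 + 2*4 + 3*4²)/(-7 + 4 + 4²))) = (26 + 2*841)/(((-11 + 8 + 3*16)/(-7 + 4 + 16))) = (26 + 1682)/(((-11 + 8 + 48)/13)) = 1708/(((1/13)*45)) = 1708/(45/13) = 1708*(13/45) = 22204/45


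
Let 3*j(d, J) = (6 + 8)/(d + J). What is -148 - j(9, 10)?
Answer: -8450/57 ≈ -148.25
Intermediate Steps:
j(d, J) = 14/(3*(J + d)) (j(d, J) = ((6 + 8)/(d + J))/3 = (14/(J + d))/3 = 14/(3*(J + d)))
-148 - j(9, 10) = -148 - 14/(3*(10 + 9)) = -148 - 14/(3*19) = -148 - 1*14/57 = -148 - 14/57 = -8450/57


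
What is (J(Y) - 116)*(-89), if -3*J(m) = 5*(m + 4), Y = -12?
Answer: 27412/3 ≈ 9137.3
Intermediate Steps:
J(m) = -20/3 - 5*m/3 (J(m) = -5*(m + 4)/3 = -5*(4 + m)/3 = -(20 + 5*m)/3 = -20/3 - 5*m/3)
(J(Y) - 116)*(-89) = ((-20/3 - 5/3*(-12)) - 116)*(-89) = ((-20/3 + 20) - 116)*(-89) = (40/3 - 116)*(-89) = -308/3*(-89) = 27412/3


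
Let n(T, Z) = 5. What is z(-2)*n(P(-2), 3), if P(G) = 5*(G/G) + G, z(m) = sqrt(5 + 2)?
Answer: 5*sqrt(7) ≈ 13.229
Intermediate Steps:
z(m) = sqrt(7)
P(G) = 5 + G (P(G) = 5*1 + G = 5 + G)
z(-2)*n(P(-2), 3) = sqrt(7)*5 = 5*sqrt(7)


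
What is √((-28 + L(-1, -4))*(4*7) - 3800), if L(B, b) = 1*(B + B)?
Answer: 4*I*√290 ≈ 68.118*I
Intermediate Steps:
L(B, b) = 2*B (L(B, b) = 1*(2*B) = 2*B)
√((-28 + L(-1, -4))*(4*7) - 3800) = √((-28 + 2*(-1))*(4*7) - 3800) = √((-28 - 2)*28 - 3800) = √(-30*28 - 3800) = √(-840 - 3800) = √(-4640) = 4*I*√290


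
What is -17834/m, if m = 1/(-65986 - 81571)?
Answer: 2631531538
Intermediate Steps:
m = -1/147557 (m = 1/(-147557) = -1/147557 ≈ -6.7770e-6)
-17834/m = -17834/(-1/147557) = -17834*(-147557) = 2631531538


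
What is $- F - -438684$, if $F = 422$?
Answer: $438262$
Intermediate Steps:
$- F - -438684 = \left(-1\right) 422 - -438684 = -422 + 438684 = 438262$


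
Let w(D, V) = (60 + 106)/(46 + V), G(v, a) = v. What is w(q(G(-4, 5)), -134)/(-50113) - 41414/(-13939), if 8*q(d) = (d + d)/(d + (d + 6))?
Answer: 91317867345/30735104708 ≈ 2.9711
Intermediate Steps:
q(d) = d/(4*(6 + 2*d)) (q(d) = ((d + d)/(d + (d + 6)))/8 = ((2*d)/(d + (6 + d)))/8 = ((2*d)/(6 + 2*d))/8 = (2*d/(6 + 2*d))/8 = d/(4*(6 + 2*d)))
w(D, V) = 166/(46 + V)
w(q(G(-4, 5)), -134)/(-50113) - 41414/(-13939) = (166/(46 - 134))/(-50113) - 41414/(-13939) = (166/(-88))*(-1/50113) - 41414*(-1/13939) = (166*(-1/88))*(-1/50113) + 41414/13939 = -83/44*(-1/50113) + 41414/13939 = 83/2204972 + 41414/13939 = 91317867345/30735104708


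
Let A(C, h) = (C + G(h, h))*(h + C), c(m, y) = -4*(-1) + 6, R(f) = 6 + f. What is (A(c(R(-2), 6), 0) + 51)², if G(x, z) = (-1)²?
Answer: 25921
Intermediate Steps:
G(x, z) = 1
c(m, y) = 10 (c(m, y) = 4 + 6 = 10)
A(C, h) = (1 + C)*(C + h) (A(C, h) = (C + 1)*(h + C) = (1 + C)*(C + h))
(A(c(R(-2), 6), 0) + 51)² = ((10 + 0 + 10² + 10*0) + 51)² = ((10 + 0 + 100 + 0) + 51)² = (110 + 51)² = 161² = 25921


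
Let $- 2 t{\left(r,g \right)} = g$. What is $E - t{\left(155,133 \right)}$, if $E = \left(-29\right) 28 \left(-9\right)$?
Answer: $\frac{14749}{2} \approx 7374.5$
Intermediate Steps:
$E = 7308$ ($E = \left(-812\right) \left(-9\right) = 7308$)
$t{\left(r,g \right)} = - \frac{g}{2}$
$E - t{\left(155,133 \right)} = 7308 - \left(- \frac{1}{2}\right) 133 = 7308 - - \frac{133}{2} = 7308 + \frac{133}{2} = \frac{14749}{2}$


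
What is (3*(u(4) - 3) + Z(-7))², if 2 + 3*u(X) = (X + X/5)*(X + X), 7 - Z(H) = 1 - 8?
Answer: 42849/25 ≈ 1714.0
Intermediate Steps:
Z(H) = 14 (Z(H) = 7 - (1 - 8) = 7 - 1*(-7) = 7 + 7 = 14)
u(X) = -⅔ + 4*X²/5 (u(X) = -⅔ + ((X + X/5)*(X + X))/3 = -⅔ + ((X + X*(⅕))*(2*X))/3 = -⅔ + ((X + X/5)*(2*X))/3 = -⅔ + ((6*X/5)*(2*X))/3 = -⅔ + (12*X²/5)/3 = -⅔ + 4*X²/5)
(3*(u(4) - 3) + Z(-7))² = (3*((-⅔ + (⅘)*4²) - 3) + 14)² = (3*((-⅔ + (⅘)*16) - 3) + 14)² = (3*((-⅔ + 64/5) - 3) + 14)² = (3*(182/15 - 3) + 14)² = (3*(137/15) + 14)² = (137/5 + 14)² = (207/5)² = 42849/25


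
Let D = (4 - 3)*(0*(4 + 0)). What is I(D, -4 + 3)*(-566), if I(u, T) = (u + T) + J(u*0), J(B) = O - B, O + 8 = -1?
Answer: 5660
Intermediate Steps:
O = -9 (O = -8 - 1 = -9)
J(B) = -9 - B
D = 0 (D = 1*(0*4) = 1*0 = 0)
I(u, T) = -9 + T + u (I(u, T) = (u + T) + (-9 - u*0) = (T + u) + (-9 - 1*0) = (T + u) + (-9 + 0) = (T + u) - 9 = -9 + T + u)
I(D, -4 + 3)*(-566) = (-9 + (-4 + 3) + 0)*(-566) = (-9 - 1 + 0)*(-566) = -10*(-566) = 5660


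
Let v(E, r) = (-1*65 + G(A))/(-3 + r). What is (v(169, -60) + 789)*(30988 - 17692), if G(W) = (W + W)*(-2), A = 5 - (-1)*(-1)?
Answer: 73553472/7 ≈ 1.0508e+7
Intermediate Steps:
A = 4 (A = 5 - 1*1 = 5 - 1 = 4)
G(W) = -4*W (G(W) = (2*W)*(-2) = -4*W)
v(E, r) = -81/(-3 + r) (v(E, r) = (-1*65 - 4*4)/(-3 + r) = (-65 - 16)/(-3 + r) = -81/(-3 + r))
(v(169, -60) + 789)*(30988 - 17692) = (-81/(-3 - 60) + 789)*(30988 - 17692) = (-81/(-63) + 789)*13296 = (-81*(-1/63) + 789)*13296 = (9/7 + 789)*13296 = (5532/7)*13296 = 73553472/7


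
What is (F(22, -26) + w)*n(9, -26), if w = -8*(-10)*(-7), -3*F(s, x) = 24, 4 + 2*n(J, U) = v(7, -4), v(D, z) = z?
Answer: 2272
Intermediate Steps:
n(J, U) = -4 (n(J, U) = -2 + (½)*(-4) = -2 - 2 = -4)
F(s, x) = -8 (F(s, x) = -⅓*24 = -8)
w = -560 (w = 80*(-7) = -560)
(F(22, -26) + w)*n(9, -26) = (-8 - 560)*(-4) = -568*(-4) = 2272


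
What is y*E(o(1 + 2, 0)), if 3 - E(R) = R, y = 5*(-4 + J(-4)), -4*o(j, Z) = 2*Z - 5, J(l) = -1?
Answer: -175/4 ≈ -43.750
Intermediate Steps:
o(j, Z) = 5/4 - Z/2 (o(j, Z) = -(2*Z - 5)/4 = -(-5 + 2*Z)/4 = 5/4 - Z/2)
y = -25 (y = 5*(-4 - 1) = 5*(-5) = -25)
E(R) = 3 - R
y*E(o(1 + 2, 0)) = -25*(3 - (5/4 - ½*0)) = -25*(3 - (5/4 + 0)) = -25*(3 - 1*5/4) = -25*(3 - 5/4) = -25*7/4 = -175/4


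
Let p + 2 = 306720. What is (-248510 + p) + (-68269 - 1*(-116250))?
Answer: 106189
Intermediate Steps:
p = 306718 (p = -2 + 306720 = 306718)
(-248510 + p) + (-68269 - 1*(-116250)) = (-248510 + 306718) + (-68269 - 1*(-116250)) = 58208 + (-68269 + 116250) = 58208 + 47981 = 106189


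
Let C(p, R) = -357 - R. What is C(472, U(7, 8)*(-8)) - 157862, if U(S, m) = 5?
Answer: -158179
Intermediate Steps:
C(472, U(7, 8)*(-8)) - 157862 = (-357 - 5*(-8)) - 157862 = (-357 - 1*(-40)) - 157862 = (-357 + 40) - 157862 = -317 - 157862 = -158179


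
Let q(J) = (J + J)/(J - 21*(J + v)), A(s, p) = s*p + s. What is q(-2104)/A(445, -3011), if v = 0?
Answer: 1/13394500 ≈ 7.4657e-8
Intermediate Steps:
A(s, p) = s + p*s (A(s, p) = p*s + s = s + p*s)
q(J) = -⅒ (q(J) = (J + J)/(J - 21*(J + 0)) = (2*J)/(J - 21*J) = (2*J)/((-20*J)) = (2*J)*(-1/(20*J)) = -⅒)
q(-2104)/A(445, -3011) = -1/(445*(1 - 3011))/10 = -1/(10*(445*(-3010))) = -⅒/(-1339450) = -⅒*(-1/1339450) = 1/13394500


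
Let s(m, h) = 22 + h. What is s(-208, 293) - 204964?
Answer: -204649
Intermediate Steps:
s(-208, 293) - 204964 = (22 + 293) - 204964 = 315 - 204964 = -204649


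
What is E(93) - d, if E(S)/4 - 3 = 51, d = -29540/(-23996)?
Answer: 184057/857 ≈ 214.77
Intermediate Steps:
d = 1055/857 (d = -29540*(-1/23996) = 1055/857 ≈ 1.2310)
E(S) = 216 (E(S) = 12 + 4*51 = 12 + 204 = 216)
E(93) - d = 216 - 1*1055/857 = 216 - 1055/857 = 184057/857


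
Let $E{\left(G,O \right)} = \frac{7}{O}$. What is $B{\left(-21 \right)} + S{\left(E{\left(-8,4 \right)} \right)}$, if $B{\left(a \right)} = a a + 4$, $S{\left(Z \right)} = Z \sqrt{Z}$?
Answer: $445 + \frac{7 \sqrt{7}}{8} \approx 447.31$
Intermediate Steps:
$S{\left(Z \right)} = Z^{\frac{3}{2}}$
$B{\left(a \right)} = 4 + a^{2}$ ($B{\left(a \right)} = a^{2} + 4 = 4 + a^{2}$)
$B{\left(-21 \right)} + S{\left(E{\left(-8,4 \right)} \right)} = \left(4 + \left(-21\right)^{2}\right) + \left(\frac{7}{4}\right)^{\frac{3}{2}} = \left(4 + 441\right) + \left(7 \cdot \frac{1}{4}\right)^{\frac{3}{2}} = 445 + \left(\frac{7}{4}\right)^{\frac{3}{2}} = 445 + \frac{7 \sqrt{7}}{8}$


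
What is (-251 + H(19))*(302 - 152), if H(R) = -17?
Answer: -40200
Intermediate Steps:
(-251 + H(19))*(302 - 152) = (-251 - 17)*(302 - 152) = -268*150 = -40200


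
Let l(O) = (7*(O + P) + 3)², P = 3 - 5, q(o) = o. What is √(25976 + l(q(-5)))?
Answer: 2*√7023 ≈ 167.61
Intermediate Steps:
P = -2
l(O) = (-11 + 7*O)² (l(O) = (7*(O - 2) + 3)² = (7*(-2 + O) + 3)² = ((-14 + 7*O) + 3)² = (-11 + 7*O)²)
√(25976 + l(q(-5))) = √(25976 + (-11 + 7*(-5))²) = √(25976 + (-11 - 35)²) = √(25976 + (-46)²) = √(25976 + 2116) = √28092 = 2*√7023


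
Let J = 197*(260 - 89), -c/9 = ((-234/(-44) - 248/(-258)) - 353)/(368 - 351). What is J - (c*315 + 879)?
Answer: -402255129/16082 ≈ -25013.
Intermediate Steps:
c = 2951979/16082 (c = -9*((-234/(-44) - 248/(-258)) - 353)/(368 - 351) = -9*((-234*(-1/44) - 248*(-1/258)) - 353)/17 = -9*((117/22 + 124/129) - 353)/17 = -9*(17821/2838 - 353)/17 = -(-2951979)/(946*17) = -9*(-983993/48246) = 2951979/16082 ≈ 183.56)
J = 33687 (J = 197*171 = 33687)
J - (c*315 + 879) = 33687 - ((2951979/16082)*315 + 879) = 33687 - (929873385/16082 + 879) = 33687 - 1*944009463/16082 = 33687 - 944009463/16082 = -402255129/16082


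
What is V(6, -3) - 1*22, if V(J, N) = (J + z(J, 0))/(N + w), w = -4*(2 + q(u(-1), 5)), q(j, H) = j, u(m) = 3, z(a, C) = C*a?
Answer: -512/23 ≈ -22.261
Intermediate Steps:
w = -20 (w = -4*(2 + 3) = -4*5 = -20)
V(J, N) = J/(-20 + N) (V(J, N) = (J + 0*J)/(N - 20) = (J + 0)/(-20 + N) = J/(-20 + N))
V(6, -3) - 1*22 = 6/(-20 - 3) - 1*22 = 6/(-23) - 22 = 6*(-1/23) - 22 = -6/23 - 22 = -512/23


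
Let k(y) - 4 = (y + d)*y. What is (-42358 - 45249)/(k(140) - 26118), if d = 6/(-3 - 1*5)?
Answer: 87607/6619 ≈ 13.236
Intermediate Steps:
d = -3/4 (d = 6/(-3 - 5) = 6/(-8) = 6*(-1/8) = -3/4 ≈ -0.75000)
k(y) = 4 + y*(-3/4 + y) (k(y) = 4 + (y - 3/4)*y = 4 + (-3/4 + y)*y = 4 + y*(-3/4 + y))
(-42358 - 45249)/(k(140) - 26118) = (-42358 - 45249)/((4 + 140**2 - 3/4*140) - 26118) = -87607/((4 + 19600 - 105) - 26118) = -87607/(19499 - 26118) = -87607/(-6619) = -87607*(-1/6619) = 87607/6619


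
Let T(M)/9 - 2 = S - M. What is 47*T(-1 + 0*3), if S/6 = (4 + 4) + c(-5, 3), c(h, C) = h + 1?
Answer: 11421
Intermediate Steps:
c(h, C) = 1 + h
S = 24 (S = 6*((4 + 4) + (1 - 5)) = 6*(8 - 4) = 6*4 = 24)
T(M) = 234 - 9*M (T(M) = 18 + 9*(24 - M) = 18 + (216 - 9*M) = 234 - 9*M)
47*T(-1 + 0*3) = 47*(234 - 9*(-1 + 0*3)) = 47*(234 - 9*(-1 + 0)) = 47*(234 - 9*(-1)) = 47*(234 + 9) = 47*243 = 11421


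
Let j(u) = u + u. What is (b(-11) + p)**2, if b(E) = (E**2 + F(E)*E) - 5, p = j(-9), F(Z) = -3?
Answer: 17161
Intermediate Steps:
j(u) = 2*u
p = -18 (p = 2*(-9) = -18)
b(E) = -5 + E**2 - 3*E (b(E) = (E**2 - 3*E) - 5 = -5 + E**2 - 3*E)
(b(-11) + p)**2 = ((-5 + (-11)**2 - 3*(-11)) - 18)**2 = ((-5 + 121 + 33) - 18)**2 = (149 - 18)**2 = 131**2 = 17161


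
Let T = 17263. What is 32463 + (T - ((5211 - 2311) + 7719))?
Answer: 39107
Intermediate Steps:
32463 + (T - ((5211 - 2311) + 7719)) = 32463 + (17263 - ((5211 - 2311) + 7719)) = 32463 + (17263 - (2900 + 7719)) = 32463 + (17263 - 1*10619) = 32463 + (17263 - 10619) = 32463 + 6644 = 39107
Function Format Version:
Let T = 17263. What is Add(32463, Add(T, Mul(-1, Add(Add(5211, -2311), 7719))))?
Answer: 39107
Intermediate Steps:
Add(32463, Add(T, Mul(-1, Add(Add(5211, -2311), 7719)))) = Add(32463, Add(17263, Mul(-1, Add(Add(5211, -2311), 7719)))) = Add(32463, Add(17263, Mul(-1, Add(2900, 7719)))) = Add(32463, Add(17263, Mul(-1, 10619))) = Add(32463, Add(17263, -10619)) = Add(32463, 6644) = 39107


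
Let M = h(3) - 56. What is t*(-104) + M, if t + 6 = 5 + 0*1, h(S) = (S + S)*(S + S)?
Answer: 84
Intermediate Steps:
h(S) = 4*S**2 (h(S) = (2*S)*(2*S) = 4*S**2)
M = -20 (M = 4*3**2 - 56 = 4*9 - 56 = 36 - 56 = -20)
t = -1 (t = -6 + (5 + 0*1) = -6 + (5 + 0) = -6 + 5 = -1)
t*(-104) + M = -1*(-104) - 20 = 104 - 20 = 84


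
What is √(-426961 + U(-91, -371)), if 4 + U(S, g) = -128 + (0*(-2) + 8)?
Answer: I*√427085 ≈ 653.52*I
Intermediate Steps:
U(S, g) = -124 (U(S, g) = -4 + (-128 + (0*(-2) + 8)) = -4 + (-128 + (0 + 8)) = -4 + (-128 + 8) = -4 - 120 = -124)
√(-426961 + U(-91, -371)) = √(-426961 - 124) = √(-427085) = I*√427085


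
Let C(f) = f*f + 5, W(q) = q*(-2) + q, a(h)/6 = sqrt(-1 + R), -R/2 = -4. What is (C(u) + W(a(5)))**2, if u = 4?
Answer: 693 - 252*sqrt(7) ≈ 26.271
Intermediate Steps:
R = 8 (R = -2*(-4) = 8)
a(h) = 6*sqrt(7) (a(h) = 6*sqrt(-1 + 8) = 6*sqrt(7))
W(q) = -q (W(q) = -2*q + q = -q)
C(f) = 5 + f**2 (C(f) = f**2 + 5 = 5 + f**2)
(C(u) + W(a(5)))**2 = ((5 + 4**2) - 6*sqrt(7))**2 = ((5 + 16) - 6*sqrt(7))**2 = (21 - 6*sqrt(7))**2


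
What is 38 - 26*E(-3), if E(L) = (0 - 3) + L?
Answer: 194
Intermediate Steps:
E(L) = -3 + L
38 - 26*E(-3) = 38 - 26*(-3 - 3) = 38 - 26*(-6) = 38 + 156 = 194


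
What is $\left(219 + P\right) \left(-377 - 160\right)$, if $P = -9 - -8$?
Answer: $-117066$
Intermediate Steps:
$P = -1$ ($P = -9 + 8 = -1$)
$\left(219 + P\right) \left(-377 - 160\right) = \left(219 - 1\right) \left(-377 - 160\right) = 218 \left(-537\right) = -117066$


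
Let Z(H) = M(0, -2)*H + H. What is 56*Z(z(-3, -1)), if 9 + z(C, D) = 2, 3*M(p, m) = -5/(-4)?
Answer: -1666/3 ≈ -555.33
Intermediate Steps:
M(p, m) = 5/12 (M(p, m) = (-5/(-4))/3 = (-5*(-¼))/3 = (⅓)*(5/4) = 5/12)
z(C, D) = -7 (z(C, D) = -9 + 2 = -7)
Z(H) = 17*H/12 (Z(H) = 5*H/12 + H = 17*H/12)
56*Z(z(-3, -1)) = 56*((17/12)*(-7)) = 56*(-119/12) = -1666/3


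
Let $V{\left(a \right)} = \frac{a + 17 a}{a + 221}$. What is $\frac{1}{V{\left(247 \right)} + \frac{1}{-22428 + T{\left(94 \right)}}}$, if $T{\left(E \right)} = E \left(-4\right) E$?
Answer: $\frac{57772}{548833} \approx 0.10526$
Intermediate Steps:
$T{\left(E \right)} = - 4 E^{2}$ ($T{\left(E \right)} = - 4 E E = - 4 E^{2}$)
$V{\left(a \right)} = \frac{18 a}{221 + a}$
$\frac{1}{V{\left(247 \right)} + \frac{1}{-22428 + T{\left(94 \right)}}} = \frac{1}{18 \cdot 247 \frac{1}{221 + 247} + \frac{1}{-22428 - 4 \cdot 94^{2}}} = \frac{1}{18 \cdot 247 \cdot \frac{1}{468} + \frac{1}{-22428 - 35344}} = \frac{1}{\frac{19}{2} + \frac{1}{-57772}} = \frac{1}{\frac{19}{2} - \frac{1}{57772}} = \frac{1}{\frac{548833}{57772}} = \frac{57772}{548833}$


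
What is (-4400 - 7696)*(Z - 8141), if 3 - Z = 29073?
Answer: 450104256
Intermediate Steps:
Z = -29070 (Z = 3 - 1*29073 = 3 - 29073 = -29070)
(-4400 - 7696)*(Z - 8141) = (-4400 - 7696)*(-29070 - 8141) = -12096*(-37211) = 450104256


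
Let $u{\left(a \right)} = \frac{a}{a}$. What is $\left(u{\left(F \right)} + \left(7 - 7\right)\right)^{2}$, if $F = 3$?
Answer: $1$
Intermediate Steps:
$u{\left(a \right)} = 1$
$\left(u{\left(F \right)} + \left(7 - 7\right)\right)^{2} = \left(1 + \left(7 - 7\right)\right)^{2} = \left(1 + 0\right)^{2} = 1^{2} = 1$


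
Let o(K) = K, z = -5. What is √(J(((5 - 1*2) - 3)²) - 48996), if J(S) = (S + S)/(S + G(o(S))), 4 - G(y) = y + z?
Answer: 6*I*√1361 ≈ 221.35*I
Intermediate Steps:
G(y) = 9 - y (G(y) = 4 - (y - 5) = 4 - (-5 + y) = 4 + (5 - y) = 9 - y)
J(S) = 2*S/9 (J(S) = (S + S)/(S + (9 - S)) = (2*S)/9 = (2*S)*(⅑) = 2*S/9)
√(J(((5 - 1*2) - 3)²) - 48996) = √(2*((5 - 1*2) - 3)²/9 - 48996) = √(2*((5 - 2) - 3)²/9 - 48996) = √(2*(3 - 3)²/9 - 48996) = √((2/9)*0² - 48996) = √((2/9)*0 - 48996) = √(0 - 48996) = √(-48996) = 6*I*√1361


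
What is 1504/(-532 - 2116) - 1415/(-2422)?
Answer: 13029/801682 ≈ 0.016252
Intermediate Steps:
1504/(-532 - 2116) - 1415/(-2422) = 1504/(-2648) - 1415*(-1/2422) = 1504*(-1/2648) + 1415/2422 = -188/331 + 1415/2422 = 13029/801682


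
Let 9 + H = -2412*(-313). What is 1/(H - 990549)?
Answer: -1/235602 ≈ -4.2444e-6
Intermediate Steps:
H = 754947 (H = -9 - 2412*(-313) = -9 + 754956 = 754947)
1/(H - 990549) = 1/(754947 - 990549) = 1/(-235602) = -1/235602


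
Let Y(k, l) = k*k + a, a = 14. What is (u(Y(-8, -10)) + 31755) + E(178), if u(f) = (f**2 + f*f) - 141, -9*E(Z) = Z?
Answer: 393860/9 ≈ 43762.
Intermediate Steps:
E(Z) = -Z/9
Y(k, l) = 14 + k**2 (Y(k, l) = k*k + 14 = k**2 + 14 = 14 + k**2)
u(f) = -141 + 2*f**2 (u(f) = (f**2 + f**2) - 141 = 2*f**2 - 141 = -141 + 2*f**2)
(u(Y(-8, -10)) + 31755) + E(178) = ((-141 + 2*(14 + (-8)**2)**2) + 31755) - 1/9*178 = ((-141 + 2*(14 + 64)**2) + 31755) - 178/9 = ((-141 + 2*78**2) + 31755) - 178/9 = ((-141 + 2*6084) + 31755) - 178/9 = ((-141 + 12168) + 31755) - 178/9 = (12027 + 31755) - 178/9 = 43782 - 178/9 = 393860/9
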